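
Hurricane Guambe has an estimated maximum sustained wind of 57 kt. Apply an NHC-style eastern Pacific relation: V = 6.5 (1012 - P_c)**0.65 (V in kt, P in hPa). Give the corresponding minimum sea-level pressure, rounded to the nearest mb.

984 mb

ΔP = (V / 6.5)^(1/0.65) = (57/6.5)^1.538.
57/6.5 = 8.769; 8.769^1.538 ≈ 28.23 mb.
P_c = 1012 − 28.23 = 983.77 ≈ 984 mb.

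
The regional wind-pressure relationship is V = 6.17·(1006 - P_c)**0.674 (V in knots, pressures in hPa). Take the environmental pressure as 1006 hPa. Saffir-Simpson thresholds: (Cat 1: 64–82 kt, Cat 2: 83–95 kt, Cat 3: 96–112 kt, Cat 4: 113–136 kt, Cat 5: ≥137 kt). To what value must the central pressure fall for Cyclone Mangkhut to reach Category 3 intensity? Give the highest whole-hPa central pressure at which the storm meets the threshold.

947 hPa

Category 3 begins at V = 96 kt.
Required ΔP = (96/6.17)^(1/0.674) = 15.559^1.484 ≈ 58.68 hPa.
P_c ≤ 1006 − 58.68 = 947.32, so the highest integer P_c is 947 hPa.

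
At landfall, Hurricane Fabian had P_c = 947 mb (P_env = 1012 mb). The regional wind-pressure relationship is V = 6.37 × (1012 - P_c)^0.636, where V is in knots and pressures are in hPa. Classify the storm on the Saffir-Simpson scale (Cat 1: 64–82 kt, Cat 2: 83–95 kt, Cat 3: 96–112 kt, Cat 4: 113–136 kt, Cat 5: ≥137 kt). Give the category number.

2

ΔP = 1012 − 947 = 65 mb.
V ≈ 6.37 × 65^0.636 = 6.37 × 14.22 ≈ 91 kt.
91 kt falls in the Category 2 band.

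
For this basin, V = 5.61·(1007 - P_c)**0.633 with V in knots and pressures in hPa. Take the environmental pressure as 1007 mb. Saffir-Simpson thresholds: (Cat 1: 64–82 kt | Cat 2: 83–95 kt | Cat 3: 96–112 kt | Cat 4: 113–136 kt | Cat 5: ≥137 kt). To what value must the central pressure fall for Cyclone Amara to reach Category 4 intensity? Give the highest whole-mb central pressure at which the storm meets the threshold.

892 mb

Category 4 begins at V = 113 kt.
Required ΔP = (113/5.61)^(1/0.633) = 20.143^1.580 ≈ 114.87 mb.
P_c ≤ 1007 − 114.87 = 892.13, so the highest integer P_c is 892 mb.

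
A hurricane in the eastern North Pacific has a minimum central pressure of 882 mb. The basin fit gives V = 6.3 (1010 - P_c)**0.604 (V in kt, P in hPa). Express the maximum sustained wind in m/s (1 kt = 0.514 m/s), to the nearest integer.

61 m/s

ΔP = 1010 − 882 = 128 mb.
V ≈ 6.3 × 128^0.604 = 6.3 × 18.739 ≈ 118.058 kt.
118.058 × 0.514 ≈ 60.68 m/s → 61 m/s.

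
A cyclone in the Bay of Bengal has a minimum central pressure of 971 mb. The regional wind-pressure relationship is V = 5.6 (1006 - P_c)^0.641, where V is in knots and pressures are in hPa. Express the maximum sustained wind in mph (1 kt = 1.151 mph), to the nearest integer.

63 mph

ΔP = 1006 − 971 = 35 mb.
V ≈ 5.6 × 35^0.641 = 5.6 × 9.767 ≈ 54.693 kt.
54.693 × 1.151 ≈ 62.95 mph → 63 mph.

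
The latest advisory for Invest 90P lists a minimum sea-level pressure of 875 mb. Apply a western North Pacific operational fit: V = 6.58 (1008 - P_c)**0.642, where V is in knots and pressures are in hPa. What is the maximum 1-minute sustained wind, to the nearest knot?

ΔP = 1008 − 875 = 133 mb.
133^0.642 ≈ 23.095.
V ≈ 6.58 × 23.095 ≈ 152.0 kt.

152 kt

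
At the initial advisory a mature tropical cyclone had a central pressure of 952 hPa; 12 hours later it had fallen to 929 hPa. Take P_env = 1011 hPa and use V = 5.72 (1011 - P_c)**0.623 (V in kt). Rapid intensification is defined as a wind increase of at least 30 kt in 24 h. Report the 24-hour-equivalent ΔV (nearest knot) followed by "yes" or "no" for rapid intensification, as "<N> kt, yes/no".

33 kt, yes

V₁: ΔP = 59, V ≈ 5.72 × 59^0.623 ≈ 72.55 kt.
V₂: ΔP = 82, V ≈ 5.72 × 82^0.623 ≈ 89.06 kt.
ΔV over 12 h = 16.51 kt → 24 h equivalent = 16.51 × 24/12 ≈ 33.02 kt.
33 kt ≥ 30 kt ⇒ rapid intensification.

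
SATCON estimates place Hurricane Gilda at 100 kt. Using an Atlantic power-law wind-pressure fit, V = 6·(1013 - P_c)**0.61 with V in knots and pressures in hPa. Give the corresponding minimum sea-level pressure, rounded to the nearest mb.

912 mb

ΔP = (V / 6)^(1/0.61) = (100/6)^1.639.
100/6 = 16.667; 16.667^1.639 ≈ 100.70 mb.
P_c = 1013 − 100.70 = 912.30 ≈ 912 mb.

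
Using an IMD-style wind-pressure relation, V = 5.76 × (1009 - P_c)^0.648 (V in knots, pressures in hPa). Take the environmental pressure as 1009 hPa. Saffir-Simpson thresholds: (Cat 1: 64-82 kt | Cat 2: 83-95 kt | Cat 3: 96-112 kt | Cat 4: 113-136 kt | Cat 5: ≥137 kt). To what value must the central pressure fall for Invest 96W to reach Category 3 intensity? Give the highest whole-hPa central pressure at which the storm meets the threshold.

Category 3 begins at V = 96 kt.
Required ΔP = (96/5.76)^(1/0.648) = 16.667^1.543 ≈ 76.84 hPa.
P_c ≤ 1009 − 76.84 = 932.16, so the highest integer P_c is 932 hPa.

932 hPa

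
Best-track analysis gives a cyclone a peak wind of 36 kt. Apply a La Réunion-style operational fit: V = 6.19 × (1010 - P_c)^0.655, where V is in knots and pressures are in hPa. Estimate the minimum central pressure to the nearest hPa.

995 hPa

ΔP = (V / 6.19)^(1/0.655) = (36/6.19)^1.527.
36/6.19 = 5.816; 5.816^1.527 ≈ 14.70 hPa.
P_c = 1010 − 14.70 = 995.30 ≈ 995 hPa.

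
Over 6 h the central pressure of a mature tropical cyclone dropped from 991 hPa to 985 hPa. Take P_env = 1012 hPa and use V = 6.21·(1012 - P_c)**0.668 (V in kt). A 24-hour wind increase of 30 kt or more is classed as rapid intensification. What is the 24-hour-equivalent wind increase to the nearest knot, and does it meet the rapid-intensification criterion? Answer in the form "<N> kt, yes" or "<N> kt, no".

35 kt, yes

V₁: ΔP = 21, V ≈ 6.21 × 21^0.668 ≈ 47.46 kt.
V₂: ΔP = 27, V ≈ 6.21 × 27^0.668 ≈ 56.14 kt.
ΔV over 6 h = 8.68 kt → 24 h equivalent = 8.68 × 24/6 ≈ 34.72 kt.
35 kt ≥ 30 kt ⇒ rapid intensification.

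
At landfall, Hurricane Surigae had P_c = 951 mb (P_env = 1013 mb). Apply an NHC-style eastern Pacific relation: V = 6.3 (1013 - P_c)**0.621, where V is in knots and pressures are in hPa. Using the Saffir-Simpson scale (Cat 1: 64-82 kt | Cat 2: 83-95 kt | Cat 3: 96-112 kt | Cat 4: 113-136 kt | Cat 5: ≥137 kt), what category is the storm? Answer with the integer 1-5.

ΔP = 1013 − 951 = 62 mb.
V ≈ 6.3 × 62^0.621 = 6.3 × 12.97 ≈ 82 kt.
82 kt falls in the Category 1 band.

1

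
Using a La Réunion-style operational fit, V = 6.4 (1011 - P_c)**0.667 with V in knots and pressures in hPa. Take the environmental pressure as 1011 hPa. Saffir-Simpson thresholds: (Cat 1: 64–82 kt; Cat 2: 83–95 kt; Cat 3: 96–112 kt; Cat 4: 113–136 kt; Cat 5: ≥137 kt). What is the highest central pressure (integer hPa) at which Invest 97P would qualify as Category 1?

Category 1 begins at V = 64 kt.
Required ΔP = (64/6.4)^(1/0.667) = 10.000^1.499 ≈ 31.57 hPa.
P_c ≤ 1011 − 31.57 = 979.43, so the highest integer P_c is 979 hPa.

979 hPa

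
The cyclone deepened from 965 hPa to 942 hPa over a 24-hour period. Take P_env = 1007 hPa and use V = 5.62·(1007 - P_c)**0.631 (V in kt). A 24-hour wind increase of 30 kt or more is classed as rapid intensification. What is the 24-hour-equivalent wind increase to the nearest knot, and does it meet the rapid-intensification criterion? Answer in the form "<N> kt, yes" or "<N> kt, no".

19 kt, no

V₁: ΔP = 42, V ≈ 5.62 × 42^0.631 ≈ 59.43 kt.
V₂: ΔP = 65, V ≈ 5.62 × 65^0.631 ≈ 78.29 kt.
ΔV over 24 h = 18.86 kt → 24 h equivalent = 18.86 × 24/24 ≈ 18.86 kt.
19 kt < 30 kt ⇒ not rapid intensification.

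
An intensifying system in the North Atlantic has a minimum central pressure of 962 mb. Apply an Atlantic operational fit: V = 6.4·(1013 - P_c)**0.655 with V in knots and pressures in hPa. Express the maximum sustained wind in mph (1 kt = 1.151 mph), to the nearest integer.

97 mph

ΔP = 1013 − 962 = 51 mb.
V ≈ 6.4 × 51^0.655 = 6.4 × 13.136 ≈ 84.069 kt.
84.069 × 1.151 ≈ 96.76 mph → 97 mph.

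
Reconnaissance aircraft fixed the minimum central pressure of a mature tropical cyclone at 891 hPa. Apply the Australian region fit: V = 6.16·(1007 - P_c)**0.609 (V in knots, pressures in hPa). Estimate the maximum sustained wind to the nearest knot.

111 kt

ΔP = 1007 − 891 = 116 hPa.
116^0.609 ≈ 18.082.
V ≈ 6.16 × 18.082 ≈ 111.4 kt.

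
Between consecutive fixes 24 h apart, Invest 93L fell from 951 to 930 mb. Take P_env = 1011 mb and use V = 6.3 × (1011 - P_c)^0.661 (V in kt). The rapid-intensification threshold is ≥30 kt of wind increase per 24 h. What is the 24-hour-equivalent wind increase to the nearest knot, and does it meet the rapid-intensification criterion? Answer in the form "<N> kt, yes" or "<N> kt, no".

V₁: ΔP = 60, V ≈ 6.3 × 60^0.661 ≈ 94.34 kt.
V₂: ΔP = 81, V ≈ 6.3 × 81^0.661 ≈ 115.04 kt.
ΔV over 24 h = 20.70 kt → 24 h equivalent = 20.70 × 24/24 ≈ 20.70 kt.
21 kt < 30 kt ⇒ not rapid intensification.

21 kt, no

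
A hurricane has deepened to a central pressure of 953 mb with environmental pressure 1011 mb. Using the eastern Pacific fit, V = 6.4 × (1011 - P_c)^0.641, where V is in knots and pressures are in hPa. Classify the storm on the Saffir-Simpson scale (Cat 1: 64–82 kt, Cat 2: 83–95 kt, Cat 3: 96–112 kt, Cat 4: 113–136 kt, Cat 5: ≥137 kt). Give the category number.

ΔP = 1011 − 953 = 58 mb.
V ≈ 6.4 × 58^0.641 = 6.4 × 13.50 ≈ 86 kt.
86 kt falls in the Category 2 band.

2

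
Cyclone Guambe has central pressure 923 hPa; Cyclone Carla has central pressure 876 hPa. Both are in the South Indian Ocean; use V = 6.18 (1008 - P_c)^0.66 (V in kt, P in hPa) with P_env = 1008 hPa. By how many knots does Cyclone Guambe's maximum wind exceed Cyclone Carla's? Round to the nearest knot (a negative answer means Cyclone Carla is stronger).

Cyclone Guambe: ΔP = 85; V ≈ 6.18 × 85^0.66 ≈ 115.99 kt.
Cyclone Carla: ΔP = 132; V ≈ 6.18 × 132^0.66 ≈ 155.08 kt.
Difference ≈ 115.99 − 155.08 = -39.09 → -39 kt.

-39 kt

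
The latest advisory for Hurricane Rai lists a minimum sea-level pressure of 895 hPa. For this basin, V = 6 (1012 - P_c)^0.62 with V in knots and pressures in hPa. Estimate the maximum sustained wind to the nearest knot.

ΔP = 1012 − 895 = 117 hPa.
117^0.62 ≈ 19.155.
V ≈ 6 × 19.155 ≈ 114.9 kt.

115 kt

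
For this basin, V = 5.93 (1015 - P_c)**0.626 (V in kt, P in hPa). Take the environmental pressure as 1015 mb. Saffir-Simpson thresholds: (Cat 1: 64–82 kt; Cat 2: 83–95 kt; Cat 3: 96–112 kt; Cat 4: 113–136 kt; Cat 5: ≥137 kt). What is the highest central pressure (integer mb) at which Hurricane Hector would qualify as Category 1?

Category 1 begins at V = 64 kt.
Required ΔP = (64/5.93)^(1/0.626) = 10.793^1.597 ≈ 44.71 mb.
P_c ≤ 1015 − 44.71 = 970.29, so the highest integer P_c is 970 mb.

970 mb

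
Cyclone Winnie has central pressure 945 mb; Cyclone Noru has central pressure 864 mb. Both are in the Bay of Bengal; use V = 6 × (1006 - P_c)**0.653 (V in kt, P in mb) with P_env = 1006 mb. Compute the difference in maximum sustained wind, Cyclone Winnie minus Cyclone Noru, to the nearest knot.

-65 kt

Cyclone Winnie: ΔP = 61; V ≈ 6 × 61^0.653 ≈ 87.90 kt.
Cyclone Noru: ΔP = 142; V ≈ 6 × 142^0.653 ≈ 152.61 kt.
Difference ≈ 87.90 − 152.61 = -64.71 → -65 kt.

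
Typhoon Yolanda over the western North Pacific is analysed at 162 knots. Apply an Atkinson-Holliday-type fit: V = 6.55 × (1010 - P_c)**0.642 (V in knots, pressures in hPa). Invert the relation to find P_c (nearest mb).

862 mb

ΔP = (V / 6.55)^(1/0.642) = (162/6.55)^1.558.
162/6.55 = 24.733; 24.733^1.558 ≈ 147.98 mb.
P_c = 1010 − 147.98 = 862.02 ≈ 862 mb.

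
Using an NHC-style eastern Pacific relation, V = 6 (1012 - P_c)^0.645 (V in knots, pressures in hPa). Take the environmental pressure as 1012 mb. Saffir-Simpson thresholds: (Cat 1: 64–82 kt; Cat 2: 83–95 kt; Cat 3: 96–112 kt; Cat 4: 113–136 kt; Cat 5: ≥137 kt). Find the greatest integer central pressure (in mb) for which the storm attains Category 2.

953 mb

Category 2 begins at V = 83 kt.
Required ΔP = (83/6)^(1/0.645) = 13.833^1.550 ≈ 58.73 mb.
P_c ≤ 1012 − 58.73 = 953.27, so the highest integer P_c is 953 mb.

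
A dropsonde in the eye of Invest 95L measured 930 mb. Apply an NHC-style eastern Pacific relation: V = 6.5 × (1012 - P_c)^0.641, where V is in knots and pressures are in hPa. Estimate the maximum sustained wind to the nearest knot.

110 kt

ΔP = 1012 − 930 = 82 mb.
82^0.641 ≈ 16.856.
V ≈ 6.5 × 16.856 ≈ 109.6 kt.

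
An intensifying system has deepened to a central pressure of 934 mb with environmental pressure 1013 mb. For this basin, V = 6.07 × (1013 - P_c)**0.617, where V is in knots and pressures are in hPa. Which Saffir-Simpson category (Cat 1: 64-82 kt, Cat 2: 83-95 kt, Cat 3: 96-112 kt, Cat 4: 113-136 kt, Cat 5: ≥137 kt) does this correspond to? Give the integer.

2

ΔP = 1013 − 934 = 79 mb.
V ≈ 6.07 × 79^0.617 = 6.07 × 14.82 ≈ 90 kt.
90 kt falls in the Category 2 band.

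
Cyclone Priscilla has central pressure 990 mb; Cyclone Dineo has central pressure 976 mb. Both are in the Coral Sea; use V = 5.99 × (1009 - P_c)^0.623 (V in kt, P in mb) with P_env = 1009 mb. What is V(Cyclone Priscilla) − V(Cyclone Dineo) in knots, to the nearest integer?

-15 kt

Cyclone Priscilla: ΔP = 19; V ≈ 5.99 × 19^0.623 ≈ 37.51 kt.
Cyclone Dineo: ΔP = 33; V ≈ 5.99 × 33^0.623 ≈ 52.90 kt.
Difference ≈ 37.51 − 52.90 = -15.39 → -15 kt.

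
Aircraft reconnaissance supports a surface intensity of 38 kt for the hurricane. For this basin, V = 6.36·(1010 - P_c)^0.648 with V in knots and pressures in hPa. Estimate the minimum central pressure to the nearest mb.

ΔP = (V / 6.36)^(1/0.648) = (38/6.36)^1.543.
38/6.36 = 5.975; 5.975^1.543 ≈ 15.78 mb.
P_c = 1010 − 15.78 = 994.22 ≈ 994 mb.

994 mb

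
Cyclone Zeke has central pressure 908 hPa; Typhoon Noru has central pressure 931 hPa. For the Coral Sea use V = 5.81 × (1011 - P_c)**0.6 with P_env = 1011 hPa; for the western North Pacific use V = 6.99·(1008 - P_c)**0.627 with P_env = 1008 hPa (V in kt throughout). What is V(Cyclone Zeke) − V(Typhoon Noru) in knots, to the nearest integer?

Cyclone Zeke: ΔP = 103; V ≈ 5.81 × 103^0.6 ≈ 93.73 kt.
Typhoon Noru: ΔP = 77; V ≈ 6.99 × 77^0.627 ≈ 106.49 kt.
Difference ≈ 93.73 − 106.49 = -12.76 → -13 kt.

-13 kt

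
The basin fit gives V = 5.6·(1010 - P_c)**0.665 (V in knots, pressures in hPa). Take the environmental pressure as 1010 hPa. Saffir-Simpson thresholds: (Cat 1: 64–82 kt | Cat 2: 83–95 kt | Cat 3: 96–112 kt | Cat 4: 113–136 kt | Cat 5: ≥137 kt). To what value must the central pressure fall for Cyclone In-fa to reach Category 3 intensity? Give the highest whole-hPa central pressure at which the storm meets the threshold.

938 hPa

Category 3 begins at V = 96 kt.
Required ΔP = (96/5.6)^(1/0.665) = 17.143^1.504 ≈ 71.74 hPa.
P_c ≤ 1010 − 71.74 = 938.26, so the highest integer P_c is 938 hPa.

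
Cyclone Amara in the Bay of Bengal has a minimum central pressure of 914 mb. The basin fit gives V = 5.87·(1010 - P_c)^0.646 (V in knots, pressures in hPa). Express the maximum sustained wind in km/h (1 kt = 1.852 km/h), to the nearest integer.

ΔP = 1010 − 914 = 96 mb.
V ≈ 5.87 × 96^0.646 = 5.87 × 19.079 ≈ 111.992 kt.
111.992 × 1.852 ≈ 207.41 km/h → 207 km/h.

207 km/h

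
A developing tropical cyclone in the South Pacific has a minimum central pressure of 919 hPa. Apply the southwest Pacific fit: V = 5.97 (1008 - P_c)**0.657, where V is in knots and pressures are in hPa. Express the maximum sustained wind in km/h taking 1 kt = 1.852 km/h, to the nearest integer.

ΔP = 1008 − 919 = 89 hPa.
V ≈ 5.97 × 89^0.657 = 5.97 × 19.088 ≈ 113.952 kt.
113.952 × 1.852 ≈ 211.04 km/h → 211 km/h.

211 km/h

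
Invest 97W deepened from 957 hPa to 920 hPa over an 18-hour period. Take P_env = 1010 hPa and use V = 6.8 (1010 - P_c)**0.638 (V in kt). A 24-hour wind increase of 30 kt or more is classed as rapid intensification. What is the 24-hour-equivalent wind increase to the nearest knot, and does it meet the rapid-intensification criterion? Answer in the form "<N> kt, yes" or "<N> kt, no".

V₁: ΔP = 53, V ≈ 6.8 × 53^0.638 ≈ 85.62 kt.
V₂: ΔP = 90, V ≈ 6.8 × 90^0.638 ≈ 120.04 kt.
ΔV over 18 h = 34.42 kt → 24 h equivalent = 34.42 × 24/18 ≈ 45.89 kt.
46 kt ≥ 30 kt ⇒ rapid intensification.

46 kt, yes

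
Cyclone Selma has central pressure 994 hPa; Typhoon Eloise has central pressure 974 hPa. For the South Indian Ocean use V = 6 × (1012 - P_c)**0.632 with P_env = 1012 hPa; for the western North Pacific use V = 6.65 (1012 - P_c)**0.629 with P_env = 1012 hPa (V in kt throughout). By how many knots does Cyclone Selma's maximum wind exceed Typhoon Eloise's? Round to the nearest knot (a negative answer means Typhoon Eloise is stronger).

-28 kt

Cyclone Selma: ΔP = 18; V ≈ 6 × 18^0.632 ≈ 37.28 kt.
Typhoon Eloise: ΔP = 38; V ≈ 6.65 × 38^0.629 ≈ 65.54 kt.
Difference ≈ 37.28 − 65.54 = -28.26 → -28 kt.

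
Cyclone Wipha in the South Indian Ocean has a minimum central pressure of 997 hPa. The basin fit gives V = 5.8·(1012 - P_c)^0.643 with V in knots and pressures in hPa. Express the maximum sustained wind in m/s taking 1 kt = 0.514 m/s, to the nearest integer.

17 m/s

ΔP = 1012 − 997 = 15 hPa.
V ≈ 5.8 × 15^0.643 = 5.8 × 5.705 ≈ 33.087 kt.
33.087 × 0.514 ≈ 17.01 m/s → 17 m/s.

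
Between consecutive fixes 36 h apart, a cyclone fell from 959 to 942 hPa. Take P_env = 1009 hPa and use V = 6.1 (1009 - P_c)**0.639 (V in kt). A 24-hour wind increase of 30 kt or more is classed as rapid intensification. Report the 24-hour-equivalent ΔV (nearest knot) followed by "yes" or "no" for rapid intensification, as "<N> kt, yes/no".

V₁: ΔP = 50, V ≈ 6.1 × 50^0.639 ≈ 74.30 kt.
V₂: ΔP = 67, V ≈ 6.1 × 67^0.639 ≈ 89.58 kt.
ΔV over 36 h = 15.28 kt → 24 h equivalent = 15.28 × 24/36 ≈ 10.19 kt.
10 kt < 30 kt ⇒ not rapid intensification.

10 kt, no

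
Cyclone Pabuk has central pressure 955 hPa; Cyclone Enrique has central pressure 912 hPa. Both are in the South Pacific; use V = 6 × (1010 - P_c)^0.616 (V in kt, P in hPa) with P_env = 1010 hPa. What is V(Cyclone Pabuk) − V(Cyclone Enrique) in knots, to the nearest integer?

-30 kt

Cyclone Pabuk: ΔP = 55; V ≈ 6 × 55^0.616 ≈ 70.83 kt.
Cyclone Enrique: ΔP = 98; V ≈ 6 × 98^0.616 ≈ 101.10 kt.
Difference ≈ 70.83 − 101.10 = -30.27 → -30 kt.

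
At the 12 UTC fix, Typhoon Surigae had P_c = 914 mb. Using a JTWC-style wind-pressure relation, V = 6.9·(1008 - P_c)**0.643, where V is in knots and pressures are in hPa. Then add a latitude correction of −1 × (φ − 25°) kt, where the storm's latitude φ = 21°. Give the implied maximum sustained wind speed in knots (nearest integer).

132 kt

ΔP = 1008 − 914 = 94 mb.
94^0.643 ≈ 18.566.
V ≈ 6.9 × 18.566 ≈ 128.1 kt.
Latitude correction: −1 × (21 − 25) = 4 kt.
Corrected V ≈ 132.1 kt → 132 kt.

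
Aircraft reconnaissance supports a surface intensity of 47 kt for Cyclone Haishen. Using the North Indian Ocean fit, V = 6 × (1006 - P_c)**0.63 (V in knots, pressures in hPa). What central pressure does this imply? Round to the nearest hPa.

ΔP = (V / 6)^(1/0.63) = (47/6)^1.587.
47/6 = 7.833; 7.833^1.587 ≈ 26.24 hPa.
P_c = 1006 − 26.24 = 979.76 ≈ 980 hPa.

980 hPa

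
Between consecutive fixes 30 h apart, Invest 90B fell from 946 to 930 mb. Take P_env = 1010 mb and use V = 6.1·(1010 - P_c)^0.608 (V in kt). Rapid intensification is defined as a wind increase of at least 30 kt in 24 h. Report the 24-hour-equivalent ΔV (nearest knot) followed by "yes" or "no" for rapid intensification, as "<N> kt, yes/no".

V₁: ΔP = 64, V ≈ 6.1 × 64^0.608 ≈ 76.47 kt.
V₂: ΔP = 80, V ≈ 6.1 × 80^0.608 ≈ 87.58 kt.
ΔV over 30 h = 11.11 kt → 24 h equivalent = 11.11 × 24/30 ≈ 8.89 kt.
9 kt < 30 kt ⇒ not rapid intensification.

9 kt, no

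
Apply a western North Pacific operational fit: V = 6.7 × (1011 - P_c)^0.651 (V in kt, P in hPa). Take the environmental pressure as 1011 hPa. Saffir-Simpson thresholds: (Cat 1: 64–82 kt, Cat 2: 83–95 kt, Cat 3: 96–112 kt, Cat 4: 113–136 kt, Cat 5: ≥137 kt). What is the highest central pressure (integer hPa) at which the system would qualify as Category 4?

934 hPa

Category 4 begins at V = 113 kt.
Required ΔP = (113/6.7)^(1/0.651) = 16.866^1.536 ≈ 76.70 hPa.
P_c ≤ 1011 − 76.70 = 934.30, so the highest integer P_c is 934 hPa.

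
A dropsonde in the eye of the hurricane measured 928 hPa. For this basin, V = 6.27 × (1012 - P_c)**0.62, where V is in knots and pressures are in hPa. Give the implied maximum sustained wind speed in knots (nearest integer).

ΔP = 1012 − 928 = 84 hPa.
84^0.62 ≈ 15.597.
V ≈ 6.27 × 15.597 ≈ 97.8 kt.

98 kt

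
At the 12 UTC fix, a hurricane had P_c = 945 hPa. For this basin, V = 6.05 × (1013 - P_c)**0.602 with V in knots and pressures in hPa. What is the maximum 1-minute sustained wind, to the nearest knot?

ΔP = 1013 − 945 = 68 hPa.
68^0.602 ≈ 12.681.
V ≈ 6.05 × 12.681 ≈ 76.7 kt.

77 kt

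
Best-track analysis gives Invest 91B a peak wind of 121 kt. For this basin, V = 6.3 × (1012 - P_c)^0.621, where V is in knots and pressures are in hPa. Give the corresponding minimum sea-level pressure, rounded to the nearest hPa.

ΔP = (V / 6.3)^(1/0.621) = (121/6.3)^1.610.
121/6.3 = 19.206; 19.206^1.610 ≈ 116.61 hPa.
P_c = 1012 − 116.61 = 895.39 ≈ 895 hPa.

895 hPa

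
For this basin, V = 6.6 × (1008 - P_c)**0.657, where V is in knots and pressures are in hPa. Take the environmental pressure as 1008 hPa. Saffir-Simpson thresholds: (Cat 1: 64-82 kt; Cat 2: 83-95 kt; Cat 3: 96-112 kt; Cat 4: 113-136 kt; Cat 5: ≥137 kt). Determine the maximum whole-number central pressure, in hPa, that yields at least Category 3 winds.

Category 3 begins at V = 96 kt.
Required ΔP = (96/6.6)^(1/0.657) = 14.545^1.522 ≈ 58.85 hPa.
P_c ≤ 1008 − 58.85 = 949.15, so the highest integer P_c is 949 hPa.

949 hPa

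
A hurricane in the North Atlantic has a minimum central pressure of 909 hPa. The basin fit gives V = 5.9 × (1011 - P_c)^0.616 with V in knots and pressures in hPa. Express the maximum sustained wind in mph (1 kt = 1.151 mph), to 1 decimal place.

117.3 mph

ΔP = 1011 − 909 = 102 hPa.
V ≈ 5.9 × 102^0.616 = 5.9 × 17.270 ≈ 101.894 kt.
101.894 × 1.151 ≈ 117.28 mph → 117.3 mph.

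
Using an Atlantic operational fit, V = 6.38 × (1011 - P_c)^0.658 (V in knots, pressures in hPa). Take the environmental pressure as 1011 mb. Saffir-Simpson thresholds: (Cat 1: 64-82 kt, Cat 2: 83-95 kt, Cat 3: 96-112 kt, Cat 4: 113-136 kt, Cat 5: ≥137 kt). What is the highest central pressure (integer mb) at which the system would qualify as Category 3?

949 mb

Category 3 begins at V = 96 kt.
Required ΔP = (96/6.38)^(1/0.658) = 15.047^1.520 ≈ 61.58 mb.
P_c ≤ 1011 − 61.58 = 949.42, so the highest integer P_c is 949 mb.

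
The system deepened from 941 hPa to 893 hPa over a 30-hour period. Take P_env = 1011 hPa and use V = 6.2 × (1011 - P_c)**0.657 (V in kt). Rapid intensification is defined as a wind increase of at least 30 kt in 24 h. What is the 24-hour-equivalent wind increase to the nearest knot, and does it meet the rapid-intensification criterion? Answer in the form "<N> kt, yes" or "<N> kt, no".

33 kt, yes

V₁: ΔP = 70, V ≈ 6.2 × 70^0.657 ≈ 101.07 kt.
V₂: ΔP = 118, V ≈ 6.2 × 118^0.657 ≈ 142.44 kt.
ΔV over 30 h = 41.37 kt → 24 h equivalent = 41.37 × 24/30 ≈ 33.10 kt.
33 kt ≥ 30 kt ⇒ rapid intensification.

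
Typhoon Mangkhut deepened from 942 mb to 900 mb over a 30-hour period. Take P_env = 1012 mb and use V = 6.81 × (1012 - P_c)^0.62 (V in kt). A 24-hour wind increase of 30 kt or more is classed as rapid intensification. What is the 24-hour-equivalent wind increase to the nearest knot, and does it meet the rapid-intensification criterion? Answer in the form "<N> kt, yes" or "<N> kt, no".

26 kt, no

V₁: ΔP = 70, V ≈ 6.81 × 70^0.62 ≈ 94.87 kt.
V₂: ΔP = 112, V ≈ 6.81 × 112^0.62 ≈ 126.96 kt.
ΔV over 30 h = 32.09 kt → 24 h equivalent = 32.09 × 24/30 ≈ 25.67 kt.
26 kt < 30 kt ⇒ not rapid intensification.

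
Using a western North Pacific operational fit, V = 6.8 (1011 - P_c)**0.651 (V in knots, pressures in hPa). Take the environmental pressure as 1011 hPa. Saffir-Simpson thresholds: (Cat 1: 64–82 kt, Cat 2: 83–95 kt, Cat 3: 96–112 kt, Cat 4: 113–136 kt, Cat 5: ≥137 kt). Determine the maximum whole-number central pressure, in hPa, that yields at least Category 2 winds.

964 hPa

Category 2 begins at V = 83 kt.
Required ΔP = (83/6.8)^(1/0.651) = 12.206^1.536 ≈ 46.67 hPa.
P_c ≤ 1011 − 46.67 = 964.33, so the highest integer P_c is 964 hPa.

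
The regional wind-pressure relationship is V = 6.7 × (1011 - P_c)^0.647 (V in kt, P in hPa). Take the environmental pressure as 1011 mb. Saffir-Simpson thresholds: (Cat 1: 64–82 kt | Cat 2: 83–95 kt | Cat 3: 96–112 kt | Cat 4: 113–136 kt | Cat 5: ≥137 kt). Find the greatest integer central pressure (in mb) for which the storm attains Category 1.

978 mb

Category 1 begins at V = 64 kt.
Required ΔP = (64/6.7)^(1/0.647) = 9.552^1.546 ≈ 32.72 mb.
P_c ≤ 1011 − 32.72 = 978.28, so the highest integer P_c is 978 mb.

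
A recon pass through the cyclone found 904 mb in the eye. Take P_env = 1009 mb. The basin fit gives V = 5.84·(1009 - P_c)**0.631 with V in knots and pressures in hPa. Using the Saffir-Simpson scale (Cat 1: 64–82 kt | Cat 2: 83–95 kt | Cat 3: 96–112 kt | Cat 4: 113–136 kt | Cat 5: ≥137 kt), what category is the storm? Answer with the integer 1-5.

3

ΔP = 1009 − 904 = 105 mb.
V ≈ 5.84 × 105^0.631 = 5.84 × 18.85 ≈ 110 kt.
110 kt falls in the Category 3 band.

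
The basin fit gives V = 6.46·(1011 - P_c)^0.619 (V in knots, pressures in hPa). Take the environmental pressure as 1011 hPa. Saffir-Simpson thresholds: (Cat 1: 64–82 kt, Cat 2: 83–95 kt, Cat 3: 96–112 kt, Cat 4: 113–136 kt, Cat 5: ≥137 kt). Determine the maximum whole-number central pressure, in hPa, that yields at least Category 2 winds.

Category 2 begins at V = 83 kt.
Required ΔP = (83/6.46)^(1/0.619) = 12.848^1.616 ≈ 61.85 hPa.
P_c ≤ 1011 − 61.85 = 949.15, so the highest integer P_c is 949 hPa.

949 hPa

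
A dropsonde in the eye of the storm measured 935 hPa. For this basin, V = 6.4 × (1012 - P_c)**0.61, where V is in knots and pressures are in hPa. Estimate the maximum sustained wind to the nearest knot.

ΔP = 1012 − 935 = 77 hPa.
77^0.61 ≈ 14.150.
V ≈ 6.4 × 14.150 ≈ 90.6 kt.

91 kt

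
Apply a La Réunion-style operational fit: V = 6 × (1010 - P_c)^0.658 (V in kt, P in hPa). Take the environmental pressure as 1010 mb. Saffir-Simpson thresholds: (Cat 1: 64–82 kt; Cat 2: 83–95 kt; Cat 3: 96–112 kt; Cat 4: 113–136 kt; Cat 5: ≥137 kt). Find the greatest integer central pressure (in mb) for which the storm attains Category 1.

973 mb

Category 1 begins at V = 64 kt.
Required ΔP = (64/6)^(1/0.658) = 10.667^1.520 ≈ 36.51 mb.
P_c ≤ 1010 − 36.51 = 973.49, so the highest integer P_c is 973 mb.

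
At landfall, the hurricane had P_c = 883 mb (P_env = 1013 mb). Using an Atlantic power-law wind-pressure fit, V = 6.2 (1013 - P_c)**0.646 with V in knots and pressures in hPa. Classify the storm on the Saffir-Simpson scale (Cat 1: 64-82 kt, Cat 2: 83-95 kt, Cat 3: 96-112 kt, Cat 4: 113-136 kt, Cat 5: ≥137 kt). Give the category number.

ΔP = 1013 − 883 = 130 mb.
V ≈ 6.2 × 130^0.646 = 6.2 × 23.21 ≈ 144 kt.
144 kt falls in the Category 5 band.

5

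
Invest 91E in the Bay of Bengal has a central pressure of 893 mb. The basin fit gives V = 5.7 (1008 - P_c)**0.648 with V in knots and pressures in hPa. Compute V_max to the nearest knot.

123 kt

ΔP = 1008 − 893 = 115 mb.
115^0.648 ≈ 21.644.
V ≈ 5.7 × 21.644 ≈ 123.4 kt.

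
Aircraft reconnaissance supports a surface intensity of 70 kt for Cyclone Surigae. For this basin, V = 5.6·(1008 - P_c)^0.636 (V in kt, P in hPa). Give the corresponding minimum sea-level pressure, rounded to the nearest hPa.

ΔP = (V / 5.6)^(1/0.636) = (70/5.6)^1.572.
70/5.6 = 12.500; 12.500^1.572 ≈ 53.05 hPa.
P_c = 1008 − 53.05 = 954.95 ≈ 955 hPa.

955 hPa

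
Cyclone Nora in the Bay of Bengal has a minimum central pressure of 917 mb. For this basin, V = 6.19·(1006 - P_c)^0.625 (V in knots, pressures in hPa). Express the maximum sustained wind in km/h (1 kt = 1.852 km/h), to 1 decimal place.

189.5 km/h

ΔP = 1006 − 917 = 89 mb.
V ≈ 6.19 × 89^0.625 = 6.19 × 16.534 ≈ 102.343 kt.
102.343 × 1.852 ≈ 189.54 km/h → 189.5 km/h.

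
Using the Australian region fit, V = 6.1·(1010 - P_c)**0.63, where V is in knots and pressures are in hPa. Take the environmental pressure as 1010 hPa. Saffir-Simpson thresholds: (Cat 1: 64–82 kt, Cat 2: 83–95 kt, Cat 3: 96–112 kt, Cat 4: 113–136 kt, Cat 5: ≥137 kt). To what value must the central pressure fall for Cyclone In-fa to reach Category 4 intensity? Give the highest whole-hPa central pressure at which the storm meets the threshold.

907 hPa

Category 4 begins at V = 113 kt.
Required ΔP = (113/6.1)^(1/0.63) = 18.525^1.587 ≈ 102.87 hPa.
P_c ≤ 1010 − 102.87 = 907.13, so the highest integer P_c is 907 hPa.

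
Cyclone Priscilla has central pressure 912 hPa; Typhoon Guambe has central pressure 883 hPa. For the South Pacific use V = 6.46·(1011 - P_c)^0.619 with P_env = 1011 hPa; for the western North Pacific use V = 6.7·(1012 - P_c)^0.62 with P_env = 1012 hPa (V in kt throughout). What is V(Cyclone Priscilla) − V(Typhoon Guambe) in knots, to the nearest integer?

-25 kt

Cyclone Priscilla: ΔP = 99; V ≈ 6.46 × 99^0.619 ≈ 111.05 kt.
Typhoon Guambe: ΔP = 129; V ≈ 6.7 × 129^0.62 ≈ 136.35 kt.
Difference ≈ 111.05 − 136.35 = -25.30 → -25 kt.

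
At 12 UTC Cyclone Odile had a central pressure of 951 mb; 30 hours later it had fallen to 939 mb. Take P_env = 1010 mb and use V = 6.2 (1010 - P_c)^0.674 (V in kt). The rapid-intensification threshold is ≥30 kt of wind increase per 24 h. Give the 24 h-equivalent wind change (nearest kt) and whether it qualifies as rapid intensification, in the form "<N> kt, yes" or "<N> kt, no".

10 kt, no

V₁: ΔP = 59, V ≈ 6.2 × 59^0.674 ≈ 96.82 kt.
V₂: ΔP = 71, V ≈ 6.2 × 71^0.674 ≈ 109.68 kt.
ΔV over 30 h = 12.86 kt → 24 h equivalent = 12.86 × 24/30 ≈ 10.29 kt.
10 kt < 30 kt ⇒ not rapid intensification.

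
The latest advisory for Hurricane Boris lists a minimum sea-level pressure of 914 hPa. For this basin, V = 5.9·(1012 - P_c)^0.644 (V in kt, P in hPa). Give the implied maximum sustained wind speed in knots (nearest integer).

113 kt

ΔP = 1012 − 914 = 98 hPa.
98^0.644 ≈ 19.158.
V ≈ 5.9 × 19.158 ≈ 113.0 kt.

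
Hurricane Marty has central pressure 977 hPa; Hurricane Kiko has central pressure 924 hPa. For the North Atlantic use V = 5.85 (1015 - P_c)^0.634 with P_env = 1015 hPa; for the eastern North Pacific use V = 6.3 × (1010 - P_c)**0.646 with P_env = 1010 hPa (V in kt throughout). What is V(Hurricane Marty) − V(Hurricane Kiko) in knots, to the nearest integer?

Hurricane Marty: ΔP = 38; V ≈ 5.85 × 38^0.634 ≈ 58.71 kt.
Hurricane Kiko: ΔP = 86; V ≈ 6.3 × 86^0.646 ≈ 111.95 kt.
Difference ≈ 58.71 − 111.95 = -53.24 → -53 kt.

-53 kt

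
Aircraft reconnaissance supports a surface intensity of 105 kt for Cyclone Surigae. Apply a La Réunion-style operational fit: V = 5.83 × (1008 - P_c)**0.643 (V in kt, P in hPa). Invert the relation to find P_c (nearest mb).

ΔP = (V / 5.83)^(1/0.643) = (105/5.83)^1.555.
105/5.83 = 18.010; 18.010^1.555 ≈ 89.66 mb.
P_c = 1008 − 89.66 = 918.34 ≈ 918 mb.

918 mb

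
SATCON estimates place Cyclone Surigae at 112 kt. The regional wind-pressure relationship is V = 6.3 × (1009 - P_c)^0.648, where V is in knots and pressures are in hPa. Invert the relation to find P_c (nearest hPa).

ΔP = (V / 6.3)^(1/0.648) = (112/6.3)^1.543.
112/6.3 = 17.778; 17.778^1.543 ≈ 84.88 hPa.
P_c = 1009 − 84.88 = 924.12 ≈ 924 hPa.

924 hPa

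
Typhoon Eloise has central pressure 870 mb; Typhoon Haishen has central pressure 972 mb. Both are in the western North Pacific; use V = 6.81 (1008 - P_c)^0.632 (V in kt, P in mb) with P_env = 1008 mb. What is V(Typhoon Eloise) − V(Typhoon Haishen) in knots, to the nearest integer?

88 kt

Typhoon Eloise: ΔP = 138; V ≈ 6.81 × 138^0.632 ≈ 153.30 kt.
Typhoon Haishen: ΔP = 36; V ≈ 6.81 × 36^0.632 ≈ 65.57 kt.
Difference ≈ 153.30 − 65.57 = 87.73 → 88 kt.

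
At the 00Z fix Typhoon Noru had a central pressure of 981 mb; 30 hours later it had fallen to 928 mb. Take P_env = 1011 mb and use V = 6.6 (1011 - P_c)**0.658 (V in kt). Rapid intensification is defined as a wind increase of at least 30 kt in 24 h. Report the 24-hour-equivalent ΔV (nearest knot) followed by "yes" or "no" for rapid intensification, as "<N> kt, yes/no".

V₁: ΔP = 30, V ≈ 6.6 × 30^0.658 ≈ 61.87 kt.
V₂: ΔP = 83, V ≈ 6.6 × 83^0.658 ≈ 120.86 kt.
ΔV over 30 h = 58.99 kt → 24 h equivalent = 58.99 × 24/30 ≈ 47.19 kt.
47 kt ≥ 30 kt ⇒ rapid intensification.

47 kt, yes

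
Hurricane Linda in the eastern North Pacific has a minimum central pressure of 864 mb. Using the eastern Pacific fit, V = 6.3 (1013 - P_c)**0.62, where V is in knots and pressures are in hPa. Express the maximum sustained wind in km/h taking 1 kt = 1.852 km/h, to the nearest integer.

ΔP = 1013 − 864 = 149 mb.
V ≈ 6.3 × 149^0.62 = 6.3 × 22.252 ≈ 140.190 kt.
140.190 × 1.852 ≈ 259.63 km/h → 260 km/h.

260 km/h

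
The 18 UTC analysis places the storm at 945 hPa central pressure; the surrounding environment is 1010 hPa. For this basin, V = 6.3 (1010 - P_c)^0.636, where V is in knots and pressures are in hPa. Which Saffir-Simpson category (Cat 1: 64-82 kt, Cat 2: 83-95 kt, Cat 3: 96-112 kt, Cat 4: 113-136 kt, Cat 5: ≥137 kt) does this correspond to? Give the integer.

ΔP = 1010 − 945 = 65 hPa.
V ≈ 6.3 × 65^0.636 = 6.3 × 14.22 ≈ 90 kt.
90 kt falls in the Category 2 band.

2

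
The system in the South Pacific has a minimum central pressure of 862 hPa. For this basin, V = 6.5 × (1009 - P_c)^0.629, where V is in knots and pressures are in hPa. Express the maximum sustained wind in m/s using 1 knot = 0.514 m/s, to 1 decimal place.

ΔP = 1009 − 862 = 147 hPa.
V ≈ 6.5 × 147^0.629 = 6.5 × 23.080 ≈ 150.022 kt.
150.022 × 0.514 ≈ 77.11 m/s → 77.1 m/s.

77.1 m/s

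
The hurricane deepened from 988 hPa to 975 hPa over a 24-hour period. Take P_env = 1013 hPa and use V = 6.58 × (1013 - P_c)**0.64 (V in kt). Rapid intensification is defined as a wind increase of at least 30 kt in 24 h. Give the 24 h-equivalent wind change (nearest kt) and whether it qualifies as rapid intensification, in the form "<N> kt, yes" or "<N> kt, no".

16 kt, no

V₁: ΔP = 25, V ≈ 6.58 × 25^0.64 ≈ 51.63 kt.
V₂: ΔP = 38, V ≈ 6.58 × 38^0.64 ≈ 67.50 kt.
ΔV over 24 h = 15.87 kt → 24 h equivalent = 15.87 × 24/24 ≈ 15.87 kt.
16 kt < 30 kt ⇒ not rapid intensification.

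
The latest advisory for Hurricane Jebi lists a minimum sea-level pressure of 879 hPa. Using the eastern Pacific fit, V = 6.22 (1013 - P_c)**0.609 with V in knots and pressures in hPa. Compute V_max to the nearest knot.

ΔP = 1013 − 879 = 134 hPa.
134^0.609 ≈ 19.743.
V ≈ 6.22 × 19.743 ≈ 122.8 kt.

123 kt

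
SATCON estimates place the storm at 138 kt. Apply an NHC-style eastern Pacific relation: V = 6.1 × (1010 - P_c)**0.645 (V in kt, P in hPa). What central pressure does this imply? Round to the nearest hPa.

884 hPa

ΔP = (V / 6.1)^(1/0.645) = (138/6.1)^1.550.
138/6.1 = 22.623; 22.623^1.550 ≈ 125.91 hPa.
P_c = 1010 − 125.91 = 884.09 ≈ 884 hPa.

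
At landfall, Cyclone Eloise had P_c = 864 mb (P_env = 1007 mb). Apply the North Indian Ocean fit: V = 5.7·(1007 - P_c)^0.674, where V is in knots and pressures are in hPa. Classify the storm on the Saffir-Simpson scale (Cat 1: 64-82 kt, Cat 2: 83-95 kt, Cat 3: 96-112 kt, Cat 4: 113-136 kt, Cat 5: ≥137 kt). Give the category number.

ΔP = 1007 − 864 = 143 mb.
V ≈ 5.7 × 143^0.674 = 5.7 × 28.36 ≈ 162 kt.
162 kt falls in the Category 5 band.

5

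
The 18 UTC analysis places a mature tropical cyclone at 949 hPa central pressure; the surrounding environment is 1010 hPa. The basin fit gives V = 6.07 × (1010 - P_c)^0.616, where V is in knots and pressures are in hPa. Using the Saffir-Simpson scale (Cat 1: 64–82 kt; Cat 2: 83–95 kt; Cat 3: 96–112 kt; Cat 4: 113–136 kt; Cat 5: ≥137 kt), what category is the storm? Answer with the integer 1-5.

1

ΔP = 1010 − 949 = 61 hPa.
V ≈ 6.07 × 61^0.616 = 6.07 × 12.58 ≈ 76 kt.
76 kt falls in the Category 1 band.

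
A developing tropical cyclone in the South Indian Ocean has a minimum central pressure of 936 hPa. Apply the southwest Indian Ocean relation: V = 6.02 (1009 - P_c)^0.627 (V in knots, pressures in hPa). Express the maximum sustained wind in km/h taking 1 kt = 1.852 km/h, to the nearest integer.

164 km/h

ΔP = 1009 − 936 = 73 hPa.
V ≈ 6.02 × 73^0.627 = 6.02 × 14.733 ≈ 88.695 kt.
88.695 × 1.852 ≈ 164.26 km/h → 164 km/h.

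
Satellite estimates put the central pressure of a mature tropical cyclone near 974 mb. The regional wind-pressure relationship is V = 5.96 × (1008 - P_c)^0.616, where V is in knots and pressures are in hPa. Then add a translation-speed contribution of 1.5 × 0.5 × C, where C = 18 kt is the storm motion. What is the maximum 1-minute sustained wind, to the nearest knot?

66 kt

ΔP = 1008 − 974 = 34 mb.
34^0.616 ≈ 8.778.
V ≈ 5.96 × 8.778 ≈ 52.3 kt.
Translation term: 1.5 × 0.5 × 18 = 13.5 kt.
Corrected V ≈ 65.8 kt → 66 kt.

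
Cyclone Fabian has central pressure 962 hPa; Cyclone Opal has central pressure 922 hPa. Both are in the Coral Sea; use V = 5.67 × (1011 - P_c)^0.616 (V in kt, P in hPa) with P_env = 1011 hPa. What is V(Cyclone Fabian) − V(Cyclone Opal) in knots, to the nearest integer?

-28 kt

Cyclone Fabian: ΔP = 49; V ≈ 5.67 × 49^0.616 ≈ 62.34 kt.
Cyclone Opal: ΔP = 89; V ≈ 5.67 × 89^0.616 ≈ 90.03 kt.
Difference ≈ 62.34 − 90.03 = -27.69 → -28 kt.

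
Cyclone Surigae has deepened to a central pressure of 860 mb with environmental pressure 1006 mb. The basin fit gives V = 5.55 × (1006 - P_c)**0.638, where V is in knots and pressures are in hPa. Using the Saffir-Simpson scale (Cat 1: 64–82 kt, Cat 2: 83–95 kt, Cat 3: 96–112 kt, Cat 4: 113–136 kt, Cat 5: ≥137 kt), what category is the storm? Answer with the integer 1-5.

ΔP = 1006 − 860 = 146 mb.
V ≈ 5.55 × 146^0.638 = 5.55 × 24.04 ≈ 133 kt.
133 kt falls in the Category 4 band.

4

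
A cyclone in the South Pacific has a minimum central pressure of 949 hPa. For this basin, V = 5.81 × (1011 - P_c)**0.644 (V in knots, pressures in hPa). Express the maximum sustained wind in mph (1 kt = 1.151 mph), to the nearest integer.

95 mph

ΔP = 1011 − 949 = 62 hPa.
V ≈ 5.81 × 62^0.644 = 5.81 × 14.266 ≈ 82.885 kt.
82.885 × 1.151 ≈ 95.40 mph → 95 mph.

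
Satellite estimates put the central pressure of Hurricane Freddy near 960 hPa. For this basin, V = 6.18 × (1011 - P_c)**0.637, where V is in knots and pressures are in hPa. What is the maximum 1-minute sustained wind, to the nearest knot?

ΔP = 1011 − 960 = 51 hPa.
51^0.637 ≈ 12.238.
V ≈ 6.18 × 12.238 ≈ 75.6 kt.

76 kt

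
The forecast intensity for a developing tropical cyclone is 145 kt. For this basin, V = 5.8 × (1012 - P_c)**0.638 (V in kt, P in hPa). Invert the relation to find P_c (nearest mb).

857 mb

ΔP = (V / 5.8)^(1/0.638) = (145/5.8)^1.567.
145/5.8 = 25.000; 25.000^1.567 ≈ 155.28 mb.
P_c = 1012 − 155.28 = 856.72 ≈ 857 mb.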